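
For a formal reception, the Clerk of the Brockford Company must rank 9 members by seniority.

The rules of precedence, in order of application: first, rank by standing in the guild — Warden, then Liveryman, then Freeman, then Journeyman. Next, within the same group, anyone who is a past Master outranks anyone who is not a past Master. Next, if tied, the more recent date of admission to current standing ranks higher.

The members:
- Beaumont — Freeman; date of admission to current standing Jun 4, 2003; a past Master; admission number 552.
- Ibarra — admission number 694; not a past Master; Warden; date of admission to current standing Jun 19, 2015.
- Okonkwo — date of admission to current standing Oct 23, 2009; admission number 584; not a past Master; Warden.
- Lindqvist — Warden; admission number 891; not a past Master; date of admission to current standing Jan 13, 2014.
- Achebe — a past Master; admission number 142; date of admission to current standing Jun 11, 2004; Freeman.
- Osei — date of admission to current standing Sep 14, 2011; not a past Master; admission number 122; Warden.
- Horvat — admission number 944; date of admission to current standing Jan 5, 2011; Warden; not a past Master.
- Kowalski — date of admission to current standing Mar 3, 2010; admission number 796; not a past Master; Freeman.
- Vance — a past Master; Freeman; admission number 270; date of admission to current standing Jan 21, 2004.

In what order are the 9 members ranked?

By standing in the guild: Ibarra, Lindqvist, Osei, Horvat and Okonkwo (Warden); then Achebe, Vance, Beaumont and Kowalski (Freeman).
Ibarra, Lindqvist, Osei, Horvat and Okonkwo are each not a past Master, so the next rule applies.
Among Ibarra, Lindqvist, Osei, Horvat and Okonkwo, by date of admission to current standing (later first): Ibarra (Jun 19, 2015) before Lindqvist (Jan 13, 2014) before Osei (Sep 14, 2011) before Horvat (Jan 5, 2011) before Okonkwo (Oct 23, 2009).
Among Achebe, Vance, Beaumont and Kowalski, a past Master before not a past Master: Achebe, Vance and Beaumont (a past Master) before Kowalski (not a past Master).
Among Achebe, Vance and Beaumont, by date of admission to current standing (later first): Achebe (Jun 11, 2004) before Vance (Jan 21, 2004) before Beaumont (Jun 4, 2003).
Full order: Ibarra, Lindqvist, Osei, Horvat, Okonkwo, Achebe, Vance, Beaumont, Kowalski.

Ibarra, Lindqvist, Osei, Horvat, Okonkwo, Achebe, Vance, Beaumont, Kowalski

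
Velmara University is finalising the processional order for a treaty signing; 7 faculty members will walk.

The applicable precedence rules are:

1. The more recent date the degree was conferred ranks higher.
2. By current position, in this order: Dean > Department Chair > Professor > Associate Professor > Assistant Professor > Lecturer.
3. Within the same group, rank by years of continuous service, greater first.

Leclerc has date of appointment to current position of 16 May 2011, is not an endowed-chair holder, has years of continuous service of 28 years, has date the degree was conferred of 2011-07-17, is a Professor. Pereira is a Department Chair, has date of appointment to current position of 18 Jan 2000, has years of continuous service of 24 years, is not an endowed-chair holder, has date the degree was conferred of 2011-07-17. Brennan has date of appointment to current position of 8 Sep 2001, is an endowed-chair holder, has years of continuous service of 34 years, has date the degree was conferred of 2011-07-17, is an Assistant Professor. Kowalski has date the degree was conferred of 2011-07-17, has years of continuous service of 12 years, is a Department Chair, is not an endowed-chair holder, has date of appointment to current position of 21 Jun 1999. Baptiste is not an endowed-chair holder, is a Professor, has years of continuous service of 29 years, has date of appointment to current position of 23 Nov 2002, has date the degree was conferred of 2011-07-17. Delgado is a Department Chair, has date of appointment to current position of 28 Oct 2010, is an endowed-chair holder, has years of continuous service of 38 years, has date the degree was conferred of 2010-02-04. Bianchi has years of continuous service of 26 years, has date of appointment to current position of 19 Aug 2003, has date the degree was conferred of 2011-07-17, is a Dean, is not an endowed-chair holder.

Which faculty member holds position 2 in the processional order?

By date the degree was conferred (later first): Bianchi, Pereira, Kowalski, Baptiste, Leclerc and Brennan (each 2011-07-17); then Delgado (2010-02-04).
Among Bianchi, Pereira, Kowalski, Baptiste, Leclerc and Brennan, by current position: Bianchi (Dean) before Pereira and Kowalski (Department Chair) before Baptiste and Leclerc (Professor) before Brennan (Assistant Professor).
Among Pereira and Kowalski, by years of continuous service (higher first): Pereira (24 years) before Kowalski (12 years).
Among Baptiste and Leclerc, by years of continuous service (higher first): Baptiste (29 years) before Leclerc (28 years).
Order: Bianchi, Pereira, Kowalski, Baptiste, Leclerc, Brennan, Delgado.

Pereira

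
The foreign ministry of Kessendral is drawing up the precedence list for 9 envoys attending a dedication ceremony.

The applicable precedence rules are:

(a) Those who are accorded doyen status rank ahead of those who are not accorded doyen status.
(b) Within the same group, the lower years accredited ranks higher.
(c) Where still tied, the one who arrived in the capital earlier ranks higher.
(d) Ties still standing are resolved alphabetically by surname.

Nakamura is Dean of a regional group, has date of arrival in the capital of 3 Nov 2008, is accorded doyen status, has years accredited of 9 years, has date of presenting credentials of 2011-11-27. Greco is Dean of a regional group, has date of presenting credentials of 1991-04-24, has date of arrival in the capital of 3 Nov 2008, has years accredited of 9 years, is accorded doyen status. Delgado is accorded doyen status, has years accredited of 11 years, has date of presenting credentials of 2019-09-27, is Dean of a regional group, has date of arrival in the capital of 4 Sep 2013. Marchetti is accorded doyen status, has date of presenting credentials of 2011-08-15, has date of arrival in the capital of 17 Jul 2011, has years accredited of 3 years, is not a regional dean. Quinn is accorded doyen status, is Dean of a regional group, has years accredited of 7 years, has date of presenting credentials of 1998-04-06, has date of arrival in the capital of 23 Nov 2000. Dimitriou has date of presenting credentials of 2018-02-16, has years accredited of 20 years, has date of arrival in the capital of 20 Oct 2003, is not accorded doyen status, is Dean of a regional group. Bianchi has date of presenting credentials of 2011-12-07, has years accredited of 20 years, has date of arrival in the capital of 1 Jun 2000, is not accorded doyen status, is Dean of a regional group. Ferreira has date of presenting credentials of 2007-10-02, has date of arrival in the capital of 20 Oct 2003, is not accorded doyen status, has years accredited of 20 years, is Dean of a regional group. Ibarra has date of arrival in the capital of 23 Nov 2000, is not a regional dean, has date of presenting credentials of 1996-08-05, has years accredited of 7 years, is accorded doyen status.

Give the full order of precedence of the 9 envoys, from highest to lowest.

Marchetti, Ibarra, Quinn, Greco, Nakamura, Delgado, Bianchi, Dimitriou, Ferreira

By the first rule: Marchetti, Ibarra, Quinn, Greco, Nakamura and Delgado (each accorded doyen status); then Bianchi, Dimitriou and Ferreira (each not accorded doyen status).
Among Marchetti, Ibarra, Quinn, Greco, Nakamura and Delgado, by years accredited (lower first): Marchetti (3 years) before Ibarra and Quinn (7 years) before Greco and Nakamura (9 years) before Delgado (11 years).
Ibarra and Quinn both have date of arrival in the capital 23 Nov 2000, so the next rule applies.
Among Ibarra and Quinn, alphabetically by surname: Ibarra before Quinn.
Greco and Nakamura both have date of arrival in the capital 3 Nov 2008, so the next rule applies.
Among Greco and Nakamura, alphabetically by surname: Greco before Nakamura.
Bianchi, Dimitriou and Ferreira all have years accredited 20 years, so the next rule applies.
Among Bianchi, Dimitriou and Ferreira, by date of arrival in the capital (earlier first): Bianchi (1 Jun 2000) before Dimitriou and Ferreira (20 Oct 2003).
Among Dimitriou and Ferreira, alphabetically by surname: Dimitriou before Ferreira.
Full order: Marchetti, Ibarra, Quinn, Greco, Nakamura, Delgado, Bianchi, Dimitriou, Ferreira.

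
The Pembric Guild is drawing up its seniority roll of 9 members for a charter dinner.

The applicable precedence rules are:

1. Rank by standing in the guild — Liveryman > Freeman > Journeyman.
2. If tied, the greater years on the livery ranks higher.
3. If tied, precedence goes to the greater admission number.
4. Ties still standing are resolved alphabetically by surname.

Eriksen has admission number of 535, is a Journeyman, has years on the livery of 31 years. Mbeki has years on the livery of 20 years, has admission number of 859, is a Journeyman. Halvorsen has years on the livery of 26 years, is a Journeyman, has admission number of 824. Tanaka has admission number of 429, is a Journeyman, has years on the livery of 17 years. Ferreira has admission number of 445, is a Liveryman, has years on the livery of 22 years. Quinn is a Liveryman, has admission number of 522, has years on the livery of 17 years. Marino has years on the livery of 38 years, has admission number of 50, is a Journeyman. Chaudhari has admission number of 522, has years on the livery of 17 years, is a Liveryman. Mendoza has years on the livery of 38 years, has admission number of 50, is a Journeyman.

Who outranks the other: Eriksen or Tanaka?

By standing in the guild: Ferreira, Chaudhari and Quinn (Liveryman); then Marino, Mendoza, Eriksen, Halvorsen, Mbeki and Tanaka (Journeyman).
Among Ferreira, Chaudhari and Quinn, by years on the livery (higher first): Ferreira (22 years) before Chaudhari and Quinn (17 years).
Chaudhari and Quinn both have admission number 522, so the next rule applies.
Among Chaudhari and Quinn, alphabetically by surname: Chaudhari before Quinn.
Among Marino, Mendoza, Eriksen, Halvorsen, Mbeki and Tanaka, by years on the livery (higher first): Marino and Mendoza (38 years) before Eriksen (31 years) before Halvorsen (26 years) before Mbeki (20 years) before Tanaka (17 years).
Marino and Mendoza both have admission number 50, so the next rule applies.
Among Marino and Mendoza, alphabetically by surname: Marino before Mendoza.
So Eriksen takes precedence.

Eriksen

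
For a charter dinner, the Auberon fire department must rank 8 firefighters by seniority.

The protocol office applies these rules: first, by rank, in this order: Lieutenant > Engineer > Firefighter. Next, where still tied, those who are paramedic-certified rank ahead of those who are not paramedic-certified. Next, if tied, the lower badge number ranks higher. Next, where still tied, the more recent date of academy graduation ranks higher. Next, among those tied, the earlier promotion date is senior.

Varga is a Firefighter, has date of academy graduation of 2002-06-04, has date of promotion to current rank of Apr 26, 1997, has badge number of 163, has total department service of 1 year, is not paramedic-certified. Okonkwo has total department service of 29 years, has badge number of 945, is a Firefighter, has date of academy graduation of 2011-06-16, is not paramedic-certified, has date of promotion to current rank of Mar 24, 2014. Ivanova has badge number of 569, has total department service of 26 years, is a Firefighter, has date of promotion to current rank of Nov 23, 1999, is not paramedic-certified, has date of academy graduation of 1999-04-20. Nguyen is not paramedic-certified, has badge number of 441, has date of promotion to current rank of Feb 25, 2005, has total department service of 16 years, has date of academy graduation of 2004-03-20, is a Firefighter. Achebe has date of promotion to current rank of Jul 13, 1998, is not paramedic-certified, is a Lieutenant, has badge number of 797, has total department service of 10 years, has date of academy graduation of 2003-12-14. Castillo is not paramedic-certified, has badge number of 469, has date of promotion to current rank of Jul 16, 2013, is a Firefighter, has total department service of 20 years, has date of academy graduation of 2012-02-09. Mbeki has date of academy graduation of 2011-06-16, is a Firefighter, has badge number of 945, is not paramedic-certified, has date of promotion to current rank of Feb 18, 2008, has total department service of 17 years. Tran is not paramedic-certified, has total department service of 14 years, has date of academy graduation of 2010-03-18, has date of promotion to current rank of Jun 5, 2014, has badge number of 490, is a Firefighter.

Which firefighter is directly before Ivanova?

Tran

By rank: Achebe (Lieutenant); then Varga, Nguyen, Castillo, Tran, Ivanova, Mbeki and Okonkwo (Firefighter).
Varga, Nguyen, Castillo, Tran, Ivanova, Mbeki and Okonkwo are each not paramedic-certified, so the next rule applies.
Among Varga, Nguyen, Castillo, Tran, Ivanova, Mbeki and Okonkwo, by badge number (lower first): Varga (163) before Nguyen (441) before Castillo (469) before Tran (490) before Ivanova (569) before Mbeki and Okonkwo (945).
Mbeki and Okonkwo both have date of academy graduation 2011-06-16, so the next rule applies.
Among Mbeki and Okonkwo, by date of promotion to current rank (earlier first): Mbeki (Feb 18, 2008) before Okonkwo (Mar 24, 2014).
Order: Achebe, Varga, Nguyen, Castillo, Tran, Ivanova, Mbeki, Okonkwo.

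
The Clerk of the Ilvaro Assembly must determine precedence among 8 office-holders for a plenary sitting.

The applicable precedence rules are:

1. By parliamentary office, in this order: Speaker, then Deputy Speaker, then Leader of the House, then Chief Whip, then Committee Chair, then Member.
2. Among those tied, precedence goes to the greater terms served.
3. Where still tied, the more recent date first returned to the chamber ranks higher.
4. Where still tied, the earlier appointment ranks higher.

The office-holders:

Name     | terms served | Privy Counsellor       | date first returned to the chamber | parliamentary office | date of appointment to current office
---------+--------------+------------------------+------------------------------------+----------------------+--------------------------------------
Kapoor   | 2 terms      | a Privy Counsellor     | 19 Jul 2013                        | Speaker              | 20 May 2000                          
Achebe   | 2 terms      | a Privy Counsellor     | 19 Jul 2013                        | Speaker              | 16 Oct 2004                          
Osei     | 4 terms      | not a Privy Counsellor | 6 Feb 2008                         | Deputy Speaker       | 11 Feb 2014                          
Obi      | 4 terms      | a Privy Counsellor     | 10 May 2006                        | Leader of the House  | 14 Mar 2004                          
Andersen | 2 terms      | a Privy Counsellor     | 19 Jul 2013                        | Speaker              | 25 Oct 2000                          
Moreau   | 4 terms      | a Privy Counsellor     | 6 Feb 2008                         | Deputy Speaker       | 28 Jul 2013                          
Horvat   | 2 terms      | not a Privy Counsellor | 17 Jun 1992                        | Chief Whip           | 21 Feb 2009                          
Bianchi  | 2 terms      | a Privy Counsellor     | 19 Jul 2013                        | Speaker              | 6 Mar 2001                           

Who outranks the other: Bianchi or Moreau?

By parliamentary office: Kapoor, Andersen, Bianchi and Achebe (Speaker); then Moreau and Osei (Deputy Speaker); then Obi (Leader of the House); then Horvat (Chief Whip).
Kapoor, Andersen, Bianchi and Achebe all have terms served 2 terms, so the next rule applies.
Kapoor, Andersen, Bianchi and Achebe all have date first returned to the chamber 19 Jul 2013, so the next rule applies.
Among Kapoor, Andersen, Bianchi and Achebe, by date of appointment to current office (earlier first): Kapoor (20 May 2000) before Andersen (25 Oct 2000) before Bianchi (6 Mar 2001) before Achebe (16 Oct 2004).
Moreau and Osei both have terms served 4 terms, so the next rule applies.
Moreau and Osei both have date first returned to the chamber 6 Feb 2008, so the next rule applies.
Among Moreau and Osei, by date of appointment to current office (earlier first): Moreau (28 Jul 2013) before Osei (11 Feb 2014).
So Bianchi takes precedence.

Bianchi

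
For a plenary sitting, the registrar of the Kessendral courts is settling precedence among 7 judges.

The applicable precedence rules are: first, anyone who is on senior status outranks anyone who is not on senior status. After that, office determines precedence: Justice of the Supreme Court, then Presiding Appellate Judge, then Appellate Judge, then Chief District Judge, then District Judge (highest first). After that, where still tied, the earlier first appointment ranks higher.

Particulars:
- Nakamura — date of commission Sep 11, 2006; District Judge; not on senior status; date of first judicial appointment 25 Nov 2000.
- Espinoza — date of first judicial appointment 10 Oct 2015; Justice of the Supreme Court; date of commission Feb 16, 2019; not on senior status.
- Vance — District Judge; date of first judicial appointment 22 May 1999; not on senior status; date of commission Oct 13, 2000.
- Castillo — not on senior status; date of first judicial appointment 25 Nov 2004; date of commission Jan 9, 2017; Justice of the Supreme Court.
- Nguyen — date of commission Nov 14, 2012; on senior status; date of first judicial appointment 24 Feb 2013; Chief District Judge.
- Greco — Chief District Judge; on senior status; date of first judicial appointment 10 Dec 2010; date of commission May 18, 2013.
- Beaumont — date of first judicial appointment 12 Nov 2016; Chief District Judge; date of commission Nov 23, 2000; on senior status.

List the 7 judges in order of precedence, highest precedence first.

By the first rule: Greco, Nguyen and Beaumont (each on senior status); then Castillo, Espinoza, Vance and Nakamura (each not on senior status).
Greco, Nguyen and Beaumont are each Chief District Judge, so the next rule applies.
Among Greco, Nguyen and Beaumont, by date of first judicial appointment (earlier first): Greco (10 Dec 2010) before Nguyen (24 Feb 2013) before Beaumont (12 Nov 2016).
Among Castillo, Espinoza, Vance and Nakamura, by office: Castillo and Espinoza (Justice of the Supreme Court) before Vance and Nakamura (District Judge).
Among Castillo and Espinoza, by date of first judicial appointment (earlier first): Castillo (25 Nov 2004) before Espinoza (10 Oct 2015).
Among Vance and Nakamura, by date of first judicial appointment (earlier first): Vance (22 May 1999) before Nakamura (25 Nov 2000).
Full order: Greco, Nguyen, Beaumont, Castillo, Espinoza, Vance, Nakamura.

Greco, Nguyen, Beaumont, Castillo, Espinoza, Vance, Nakamura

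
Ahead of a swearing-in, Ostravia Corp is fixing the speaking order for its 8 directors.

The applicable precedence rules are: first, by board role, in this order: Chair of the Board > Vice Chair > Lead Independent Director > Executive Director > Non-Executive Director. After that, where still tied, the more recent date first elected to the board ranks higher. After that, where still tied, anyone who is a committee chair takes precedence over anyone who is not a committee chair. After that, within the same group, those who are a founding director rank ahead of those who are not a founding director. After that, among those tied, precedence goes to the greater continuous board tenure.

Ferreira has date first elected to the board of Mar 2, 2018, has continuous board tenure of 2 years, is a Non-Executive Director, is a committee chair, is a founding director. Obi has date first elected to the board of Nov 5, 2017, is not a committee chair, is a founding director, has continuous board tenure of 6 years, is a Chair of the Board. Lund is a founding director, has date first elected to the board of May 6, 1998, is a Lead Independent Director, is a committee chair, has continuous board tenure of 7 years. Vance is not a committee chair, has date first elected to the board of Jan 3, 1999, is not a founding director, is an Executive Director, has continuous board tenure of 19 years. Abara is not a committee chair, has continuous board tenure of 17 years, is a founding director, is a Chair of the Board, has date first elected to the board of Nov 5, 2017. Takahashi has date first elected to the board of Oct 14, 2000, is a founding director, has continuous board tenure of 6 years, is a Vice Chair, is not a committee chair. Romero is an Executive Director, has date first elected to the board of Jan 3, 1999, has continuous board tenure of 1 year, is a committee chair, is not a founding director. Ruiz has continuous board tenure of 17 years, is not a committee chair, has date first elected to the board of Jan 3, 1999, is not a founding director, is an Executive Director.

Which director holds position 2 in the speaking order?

By board role: Abara and Obi (Chair of the Board); then Takahashi (Vice Chair); then Lund (Lead Independent Director); then Romero, Vance and Ruiz (Executive Director); then Ferreira (Non-Executive Director).
Abara and Obi both have date first elected to the board Nov 5, 2017, so the next rule applies.
Abara and Obi are each not a committee chair, so the next rule applies.
Abara and Obi are each a founding director, so the next rule applies.
Among Abara and Obi, by continuous board tenure (higher first): Abara (17 years) before Obi (6 years).
Romero, Vance and Ruiz all have date first elected to the board Jan 3, 1999, so the next rule applies.
Among Romero, Vance and Ruiz, a committee chair before not a committee chair: Romero (a committee chair) before Vance and Ruiz (not a committee chair).
Vance and Ruiz are each not a founding director, so the next rule applies.
Among Vance and Ruiz, by continuous board tenure (higher first): Vance (19 years) before Ruiz (17 years).
Order: Abara, Obi, Takahashi, Lund, Romero, Vance, Ruiz, Ferreira.

Obi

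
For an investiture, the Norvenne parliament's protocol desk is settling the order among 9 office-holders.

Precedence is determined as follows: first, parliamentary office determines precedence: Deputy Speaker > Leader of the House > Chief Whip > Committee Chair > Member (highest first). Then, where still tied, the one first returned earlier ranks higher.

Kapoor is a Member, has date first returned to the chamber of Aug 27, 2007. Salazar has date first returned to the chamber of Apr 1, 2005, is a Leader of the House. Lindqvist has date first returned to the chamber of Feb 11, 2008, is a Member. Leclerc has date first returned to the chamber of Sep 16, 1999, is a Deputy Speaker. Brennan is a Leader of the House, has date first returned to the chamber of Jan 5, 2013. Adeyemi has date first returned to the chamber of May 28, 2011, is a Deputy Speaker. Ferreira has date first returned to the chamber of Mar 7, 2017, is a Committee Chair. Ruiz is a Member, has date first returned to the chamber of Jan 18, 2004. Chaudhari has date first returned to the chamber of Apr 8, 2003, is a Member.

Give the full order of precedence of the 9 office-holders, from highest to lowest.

By parliamentary office: Leclerc and Adeyemi (Deputy Speaker); then Salazar and Brennan (Leader of the House); then Ferreira (Committee Chair); then Chaudhari, Ruiz, Kapoor and Lindqvist (Member).
Among Leclerc and Adeyemi, by date first returned to the chamber (earlier first): Leclerc (Sep 16, 1999) before Adeyemi (May 28, 2011).
Among Salazar and Brennan, by date first returned to the chamber (earlier first): Salazar (Apr 1, 2005) before Brennan (Jan 5, 2013).
Among Chaudhari, Ruiz, Kapoor and Lindqvist, by date first returned to the chamber (earlier first): Chaudhari (Apr 8, 2003) before Ruiz (Jan 18, 2004) before Kapoor (Aug 27, 2007) before Lindqvist (Feb 11, 2008).
Full order: Leclerc, Adeyemi, Salazar, Brennan, Ferreira, Chaudhari, Ruiz, Kapoor, Lindqvist.

Leclerc, Adeyemi, Salazar, Brennan, Ferreira, Chaudhari, Ruiz, Kapoor, Lindqvist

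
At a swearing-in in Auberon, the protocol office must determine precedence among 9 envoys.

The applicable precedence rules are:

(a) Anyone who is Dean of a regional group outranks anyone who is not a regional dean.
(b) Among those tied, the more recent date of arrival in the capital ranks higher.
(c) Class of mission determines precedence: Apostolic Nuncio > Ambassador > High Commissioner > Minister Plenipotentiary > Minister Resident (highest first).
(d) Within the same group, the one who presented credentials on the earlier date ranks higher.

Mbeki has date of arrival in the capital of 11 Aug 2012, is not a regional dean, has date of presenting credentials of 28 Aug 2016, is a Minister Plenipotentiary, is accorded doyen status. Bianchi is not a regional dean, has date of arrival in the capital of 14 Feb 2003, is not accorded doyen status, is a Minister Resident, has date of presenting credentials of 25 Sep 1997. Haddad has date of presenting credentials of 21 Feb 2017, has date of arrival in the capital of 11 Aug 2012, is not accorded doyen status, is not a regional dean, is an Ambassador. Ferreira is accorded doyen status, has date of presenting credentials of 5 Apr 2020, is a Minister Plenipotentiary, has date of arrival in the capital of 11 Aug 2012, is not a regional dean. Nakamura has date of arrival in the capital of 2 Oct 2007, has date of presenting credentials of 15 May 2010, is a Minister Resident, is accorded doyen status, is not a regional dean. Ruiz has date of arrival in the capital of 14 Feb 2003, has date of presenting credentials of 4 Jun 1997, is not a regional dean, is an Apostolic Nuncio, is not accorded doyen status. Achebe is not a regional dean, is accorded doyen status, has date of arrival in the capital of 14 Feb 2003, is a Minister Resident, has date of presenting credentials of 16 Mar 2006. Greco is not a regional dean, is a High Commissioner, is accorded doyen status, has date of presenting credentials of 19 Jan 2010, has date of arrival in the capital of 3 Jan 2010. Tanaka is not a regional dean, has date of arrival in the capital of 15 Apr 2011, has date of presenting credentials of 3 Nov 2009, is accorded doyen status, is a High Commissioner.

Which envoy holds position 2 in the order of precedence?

By the first rule: Haddad, Mbeki, Ferreira, Tanaka, Greco, Nakamura, Ruiz, Bianchi and Achebe (each not a regional dean).
Among Haddad, Mbeki, Ferreira, Tanaka, Greco, Nakamura, Ruiz, Bianchi and Achebe, by date of arrival in the capital (later first): Haddad, Mbeki and Ferreira (11 Aug 2012) before Tanaka (15 Apr 2011) before Greco (3 Jan 2010) before Nakamura (2 Oct 2007) before Ruiz, Bianchi and Achebe (14 Feb 2003).
Among Haddad, Mbeki and Ferreira, by class of mission: Haddad (Ambassador) before Mbeki and Ferreira (Minister Plenipotentiary).
Among Mbeki and Ferreira, by date of presenting credentials (earlier first): Mbeki (28 Aug 2016) before Ferreira (5 Apr 2020).
Among Ruiz, Bianchi and Achebe, by class of mission: Ruiz (Apostolic Nuncio) before Bianchi and Achebe (Minister Resident).
Among Bianchi and Achebe, by date of presenting credentials (earlier first): Bianchi (25 Sep 1997) before Achebe (16 Mar 2006).
Order: Haddad, Mbeki, Ferreira, Tanaka, Greco, Nakamura, Ruiz, Bianchi, Achebe.

Mbeki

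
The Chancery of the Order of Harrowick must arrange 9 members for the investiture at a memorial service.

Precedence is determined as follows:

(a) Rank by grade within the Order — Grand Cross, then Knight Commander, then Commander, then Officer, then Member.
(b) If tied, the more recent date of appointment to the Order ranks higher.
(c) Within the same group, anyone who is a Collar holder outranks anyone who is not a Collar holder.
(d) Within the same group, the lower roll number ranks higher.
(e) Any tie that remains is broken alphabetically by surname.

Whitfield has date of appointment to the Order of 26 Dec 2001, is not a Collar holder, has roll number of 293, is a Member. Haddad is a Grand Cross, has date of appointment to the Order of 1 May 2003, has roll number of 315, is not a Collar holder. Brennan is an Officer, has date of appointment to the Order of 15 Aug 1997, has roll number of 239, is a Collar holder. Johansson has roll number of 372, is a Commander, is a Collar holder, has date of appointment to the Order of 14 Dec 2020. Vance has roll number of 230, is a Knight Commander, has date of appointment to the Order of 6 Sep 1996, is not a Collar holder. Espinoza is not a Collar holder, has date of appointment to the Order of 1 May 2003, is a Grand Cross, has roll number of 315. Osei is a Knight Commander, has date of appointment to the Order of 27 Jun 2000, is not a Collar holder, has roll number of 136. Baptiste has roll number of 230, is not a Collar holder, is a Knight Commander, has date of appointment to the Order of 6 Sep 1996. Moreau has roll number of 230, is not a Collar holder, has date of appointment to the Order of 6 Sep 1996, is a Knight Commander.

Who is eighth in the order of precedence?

Brennan

By grade within the Order: Espinoza and Haddad (Grand Cross); then Osei, Baptiste, Moreau and Vance (Knight Commander); then Johansson (Commander); then Brennan (Officer); then Whitfield (Member).
Espinoza and Haddad both have date of appointment to the Order 1 May 2003, so the next rule applies.
Espinoza and Haddad are each not a Collar holder, so the next rule applies.
Espinoza and Haddad both have roll number 315, so the next rule applies.
Among Espinoza and Haddad, alphabetically by surname: Espinoza before Haddad.
Among Osei, Baptiste, Moreau and Vance, by date of appointment to the Order (later first): Osei (27 Jun 2000) before Baptiste, Moreau and Vance (6 Sep 1996).
Baptiste, Moreau and Vance are each not a Collar holder, so the next rule applies.
Baptiste, Moreau and Vance all have roll number 230, so the next rule applies.
Among Baptiste, Moreau and Vance, alphabetically by surname: Baptiste before Moreau before Vance.
Order: Espinoza, Haddad, Osei, Baptiste, Moreau, Vance, Johansson, Brennan, Whitfield.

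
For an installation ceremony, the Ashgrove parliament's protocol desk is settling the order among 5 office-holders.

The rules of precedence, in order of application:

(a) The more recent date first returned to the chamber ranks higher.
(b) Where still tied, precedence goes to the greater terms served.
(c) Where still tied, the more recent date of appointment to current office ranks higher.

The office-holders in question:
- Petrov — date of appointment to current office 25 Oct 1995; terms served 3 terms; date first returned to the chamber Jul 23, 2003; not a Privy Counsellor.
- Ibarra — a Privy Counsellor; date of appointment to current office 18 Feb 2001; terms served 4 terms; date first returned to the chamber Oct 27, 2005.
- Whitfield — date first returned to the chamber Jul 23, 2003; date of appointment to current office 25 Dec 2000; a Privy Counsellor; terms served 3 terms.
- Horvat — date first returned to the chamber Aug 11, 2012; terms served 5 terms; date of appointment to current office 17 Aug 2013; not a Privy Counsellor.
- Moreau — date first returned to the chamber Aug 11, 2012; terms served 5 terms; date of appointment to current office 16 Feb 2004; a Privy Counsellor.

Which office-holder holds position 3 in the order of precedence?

Ibarra

By date first returned to the chamber (later first): Horvat and Moreau (both Aug 11, 2012); then Ibarra (Oct 27, 2005); then Whitfield and Petrov (both Jul 23, 2003).
Horvat and Moreau both have terms served 5 terms, so the next rule applies.
Among Horvat and Moreau, by date of appointment to current office (later first): Horvat (17 Aug 2013) before Moreau (16 Feb 2004).
Whitfield and Petrov both have terms served 3 terms, so the next rule applies.
Among Whitfield and Petrov, by date of appointment to current office (later first): Whitfield (25 Dec 2000) before Petrov (25 Oct 1995).
Order: Horvat, Moreau, Ibarra, Whitfield, Petrov.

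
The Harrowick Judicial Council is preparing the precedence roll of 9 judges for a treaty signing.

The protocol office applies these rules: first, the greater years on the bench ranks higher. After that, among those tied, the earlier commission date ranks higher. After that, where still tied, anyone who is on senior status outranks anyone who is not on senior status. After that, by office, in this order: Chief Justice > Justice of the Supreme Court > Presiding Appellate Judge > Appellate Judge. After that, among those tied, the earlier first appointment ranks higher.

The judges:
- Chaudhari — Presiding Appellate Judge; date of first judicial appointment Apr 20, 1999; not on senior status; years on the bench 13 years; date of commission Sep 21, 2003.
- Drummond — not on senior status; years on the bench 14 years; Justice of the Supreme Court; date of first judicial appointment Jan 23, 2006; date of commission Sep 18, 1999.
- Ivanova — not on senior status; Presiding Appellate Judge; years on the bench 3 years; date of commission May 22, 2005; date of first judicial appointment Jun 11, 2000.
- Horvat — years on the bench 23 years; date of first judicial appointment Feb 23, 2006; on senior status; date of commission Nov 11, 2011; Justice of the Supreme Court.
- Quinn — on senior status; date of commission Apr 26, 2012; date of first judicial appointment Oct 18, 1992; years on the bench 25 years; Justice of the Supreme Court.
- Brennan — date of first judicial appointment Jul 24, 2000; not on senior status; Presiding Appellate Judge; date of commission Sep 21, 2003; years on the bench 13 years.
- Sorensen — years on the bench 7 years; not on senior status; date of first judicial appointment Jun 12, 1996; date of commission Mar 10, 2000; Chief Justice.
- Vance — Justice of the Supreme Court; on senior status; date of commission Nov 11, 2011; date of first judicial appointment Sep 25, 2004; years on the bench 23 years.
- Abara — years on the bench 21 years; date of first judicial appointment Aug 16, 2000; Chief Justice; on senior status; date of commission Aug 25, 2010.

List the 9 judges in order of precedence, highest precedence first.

By years on the bench (higher first): Quinn (25 years); then Vance and Horvat (both 23 years); then Abara (21 years); then Drummond (14 years); then Chaudhari and Brennan (both 13 years); then Sorensen (7 years); then Ivanova (3 years).
Vance and Horvat both have date of commission Nov 11, 2011, so the next rule applies.
Vance and Horvat are each on senior status, so the next rule applies.
Vance and Horvat are each Justice of the Supreme Court, so the next rule applies.
Among Vance and Horvat, by date of first judicial appointment (earlier first): Vance (Sep 25, 2004) before Horvat (Feb 23, 2006).
Chaudhari and Brennan both have date of commission Sep 21, 2003, so the next rule applies.
Chaudhari and Brennan are each not on senior status, so the next rule applies.
Chaudhari and Brennan are each Presiding Appellate Judge, so the next rule applies.
Among Chaudhari and Brennan, by date of first judicial appointment (earlier first): Chaudhari (Apr 20, 1999) before Brennan (Jul 24, 2000).
Full order: Quinn, Vance, Horvat, Abara, Drummond, Chaudhari, Brennan, Sorensen, Ivanova.

Quinn, Vance, Horvat, Abara, Drummond, Chaudhari, Brennan, Sorensen, Ivanova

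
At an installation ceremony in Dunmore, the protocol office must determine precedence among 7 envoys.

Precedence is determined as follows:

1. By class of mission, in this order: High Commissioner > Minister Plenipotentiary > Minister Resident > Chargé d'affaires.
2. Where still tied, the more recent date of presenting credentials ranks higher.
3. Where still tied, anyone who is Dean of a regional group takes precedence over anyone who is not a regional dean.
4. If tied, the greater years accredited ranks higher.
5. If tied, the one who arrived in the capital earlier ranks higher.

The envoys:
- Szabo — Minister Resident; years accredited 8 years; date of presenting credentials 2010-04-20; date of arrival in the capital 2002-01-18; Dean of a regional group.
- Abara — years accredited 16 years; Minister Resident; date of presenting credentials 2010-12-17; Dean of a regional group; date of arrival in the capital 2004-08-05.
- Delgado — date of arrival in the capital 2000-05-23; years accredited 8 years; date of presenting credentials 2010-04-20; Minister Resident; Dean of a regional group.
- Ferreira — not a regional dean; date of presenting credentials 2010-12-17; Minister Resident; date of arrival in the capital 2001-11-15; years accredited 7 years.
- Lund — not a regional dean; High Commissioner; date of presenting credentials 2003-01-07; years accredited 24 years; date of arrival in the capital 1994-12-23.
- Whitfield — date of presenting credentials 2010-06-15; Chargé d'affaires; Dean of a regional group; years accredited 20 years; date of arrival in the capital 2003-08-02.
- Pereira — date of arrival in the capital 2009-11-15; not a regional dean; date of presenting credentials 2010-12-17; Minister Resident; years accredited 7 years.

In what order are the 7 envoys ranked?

Lund, Abara, Ferreira, Pereira, Delgado, Szabo, Whitfield

By class of mission: Lund (High Commissioner); then Abara, Ferreira, Pereira, Delgado and Szabo (Minister Resident); then Whitfield (Chargé d'affaires).
Among Abara, Ferreira, Pereira, Delgado and Szabo, by date of presenting credentials (later first): Abara, Ferreira and Pereira (2010-12-17) before Delgado and Szabo (2010-04-20).
Among Abara, Ferreira and Pereira, Dean of a regional group before not a regional dean: Abara (Dean of a regional group) before Ferreira and Pereira (not a regional dean).
Ferreira and Pereira both have years accredited 7 years, so the next rule applies.
Among Ferreira and Pereira, by date of arrival in the capital (earlier first): Ferreira (2001-11-15) before Pereira (2009-11-15).
Delgado and Szabo are each Dean of a regional group, so the next rule applies.
Delgado and Szabo both have years accredited 8 years, so the next rule applies.
Among Delgado and Szabo, by date of arrival in the capital (earlier first): Delgado (2000-05-23) before Szabo (2002-01-18).
Full order: Lund, Abara, Ferreira, Pereira, Delgado, Szabo, Whitfield.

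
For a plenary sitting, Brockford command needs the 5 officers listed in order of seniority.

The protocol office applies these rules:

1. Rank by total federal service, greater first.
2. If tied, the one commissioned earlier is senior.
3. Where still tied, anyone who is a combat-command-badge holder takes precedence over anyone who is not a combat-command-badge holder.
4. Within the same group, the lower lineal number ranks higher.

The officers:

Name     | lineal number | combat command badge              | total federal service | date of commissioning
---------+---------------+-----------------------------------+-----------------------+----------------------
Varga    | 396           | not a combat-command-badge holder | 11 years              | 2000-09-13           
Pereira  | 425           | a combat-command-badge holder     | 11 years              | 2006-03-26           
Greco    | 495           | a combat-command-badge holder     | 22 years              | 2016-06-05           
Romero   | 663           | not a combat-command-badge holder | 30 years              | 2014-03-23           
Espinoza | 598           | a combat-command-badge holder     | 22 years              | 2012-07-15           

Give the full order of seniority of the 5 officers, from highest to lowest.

By total federal service (higher first): Romero (30 years); then Espinoza and Greco (both 22 years); then Varga and Pereira (both 11 years).
Among Espinoza and Greco, by date of commissioning (earlier first): Espinoza (2012-07-15) before Greco (2016-06-05).
Among Varga and Pereira, by date of commissioning (earlier first): Varga (2000-09-13) before Pereira (2006-03-26).
Full order: Romero, Espinoza, Greco, Varga, Pereira.

Romero, Espinoza, Greco, Varga, Pereira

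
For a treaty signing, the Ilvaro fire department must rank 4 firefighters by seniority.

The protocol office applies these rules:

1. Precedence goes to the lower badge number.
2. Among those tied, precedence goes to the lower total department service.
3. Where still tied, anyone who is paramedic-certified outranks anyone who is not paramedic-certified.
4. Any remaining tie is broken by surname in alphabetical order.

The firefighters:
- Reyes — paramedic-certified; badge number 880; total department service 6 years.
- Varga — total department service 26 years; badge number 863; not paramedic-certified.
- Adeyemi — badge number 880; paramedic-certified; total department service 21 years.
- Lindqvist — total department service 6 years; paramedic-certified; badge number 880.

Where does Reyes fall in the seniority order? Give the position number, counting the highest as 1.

3

By badge number (lower first): Varga (863); then Lindqvist, Reyes and Adeyemi (each 880).
Among Lindqvist, Reyes and Adeyemi, by total department service (lower first): Lindqvist and Reyes (6 years) before Adeyemi (21 years).
Lindqvist and Reyes are each paramedic-certified, so the next rule applies.
Among Lindqvist and Reyes, alphabetically by surname: Lindqvist before Reyes.
Order: Varga, Lindqvist, Reyes, Adeyemi. So position 3.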